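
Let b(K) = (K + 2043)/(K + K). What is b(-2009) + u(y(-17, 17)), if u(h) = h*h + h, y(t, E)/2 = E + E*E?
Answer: 753688387/2009 ≈ 3.7516e+5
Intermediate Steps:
y(t, E) = 2*E + 2*E² (y(t, E) = 2*(E + E*E) = 2*(E + E²) = 2*E + 2*E²)
u(h) = h + h² (u(h) = h² + h = h + h²)
b(K) = (2043 + K)/(2*K) (b(K) = (2043 + K)/((2*K)) = (2043 + K)*(1/(2*K)) = (2043 + K)/(2*K))
b(-2009) + u(y(-17, 17)) = (½)*(2043 - 2009)/(-2009) + (2*17*(1 + 17))*(1 + 2*17*(1 + 17)) = (½)*(-1/2009)*34 + (2*17*18)*(1 + 2*17*18) = -17/2009 + 612*(1 + 612) = -17/2009 + 612*613 = -17/2009 + 375156 = 753688387/2009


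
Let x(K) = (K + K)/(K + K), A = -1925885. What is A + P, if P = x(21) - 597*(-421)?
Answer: -1674547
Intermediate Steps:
x(K) = 1 (x(K) = (2*K)/((2*K)) = (2*K)*(1/(2*K)) = 1)
P = 251338 (P = 1 - 597*(-421) = 1 + 251337 = 251338)
A + P = -1925885 + 251338 = -1674547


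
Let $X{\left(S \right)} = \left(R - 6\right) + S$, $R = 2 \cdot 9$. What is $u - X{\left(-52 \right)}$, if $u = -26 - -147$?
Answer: $161$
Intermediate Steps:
$R = 18$
$X{\left(S \right)} = 12 + S$ ($X{\left(S \right)} = \left(18 - 6\right) + S = 12 + S$)
$u = 121$ ($u = -26 + 147 = 121$)
$u - X{\left(-52 \right)} = 121 - \left(12 - 52\right) = 121 - -40 = 121 + 40 = 161$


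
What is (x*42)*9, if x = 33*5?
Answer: 62370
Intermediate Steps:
x = 165
(x*42)*9 = (165*42)*9 = 6930*9 = 62370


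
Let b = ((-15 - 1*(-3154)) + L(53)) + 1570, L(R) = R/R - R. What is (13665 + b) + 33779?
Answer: 52101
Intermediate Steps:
L(R) = 1 - R
b = 4657 (b = ((-15 - 1*(-3154)) + (1 - 1*53)) + 1570 = ((-15 + 3154) + (1 - 53)) + 1570 = (3139 - 52) + 1570 = 3087 + 1570 = 4657)
(13665 + b) + 33779 = (13665 + 4657) + 33779 = 18322 + 33779 = 52101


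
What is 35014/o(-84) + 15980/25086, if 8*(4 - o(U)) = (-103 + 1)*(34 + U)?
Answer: -124033982/2270283 ≈ -54.634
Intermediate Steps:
o(U) = 875/2 + 51*U/4 (o(U) = 4 - (-103 + 1)*(34 + U)/8 = 4 - (-51)*(34 + U)/4 = 4 - (-3468 - 102*U)/8 = 4 + (867/2 + 51*U/4) = 875/2 + 51*U/4)
35014/o(-84) + 15980/25086 = 35014/(875/2 + (51/4)*(-84)) + 15980/25086 = 35014/(875/2 - 1071) + 15980*(1/25086) = 35014/(-1267/2) + 7990/12543 = 35014*(-2/1267) + 7990/12543 = -10004/181 + 7990/12543 = -124033982/2270283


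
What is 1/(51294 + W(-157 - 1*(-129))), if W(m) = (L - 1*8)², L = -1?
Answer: 1/51375 ≈ 1.9465e-5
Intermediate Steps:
W(m) = 81 (W(m) = (-1 - 1*8)² = (-1 - 8)² = (-9)² = 81)
1/(51294 + W(-157 - 1*(-129))) = 1/(51294 + 81) = 1/51375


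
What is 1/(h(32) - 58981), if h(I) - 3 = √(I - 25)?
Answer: -58978/3478404477 - √7/3478404477 ≈ -1.6956e-5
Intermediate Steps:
h(I) = 3 + √(-25 + I) (h(I) = 3 + √(I - 25) = 3 + √(-25 + I))
1/(h(32) - 58981) = 1/((3 + √(-25 + 32)) - 58981) = 1/((3 + √7) - 58981) = 1/(-58978 + √7)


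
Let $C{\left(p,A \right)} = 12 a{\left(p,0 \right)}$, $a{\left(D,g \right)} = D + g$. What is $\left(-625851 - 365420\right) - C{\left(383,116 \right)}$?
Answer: $-995867$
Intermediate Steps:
$C{\left(p,A \right)} = 12 p$ ($C{\left(p,A \right)} = 12 \left(p + 0\right) = 12 p$)
$\left(-625851 - 365420\right) - C{\left(383,116 \right)} = \left(-625851 - 365420\right) - 12 \cdot 383 = \left(-625851 - 365420\right) - 4596 = -991271 - 4596 = -995867$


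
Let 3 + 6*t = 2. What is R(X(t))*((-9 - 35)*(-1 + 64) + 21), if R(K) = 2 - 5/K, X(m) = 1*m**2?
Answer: 489678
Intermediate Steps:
t = -1/6 (t = -1/2 + (1/6)*2 = -1/2 + 1/3 = -1/6 ≈ -0.16667)
X(m) = m**2
R(K) = 2 - 5/K
R(X(t))*((-9 - 35)*(-1 + 64) + 21) = (2 - 5/((-1/6)**2))*((-9 - 35)*(-1 + 64) + 21) = (2 - 5/1/36)*(-44*63 + 21) = (2 - 5*36)*(-2772 + 21) = (2 - 180)*(-2751) = -178*(-2751) = 489678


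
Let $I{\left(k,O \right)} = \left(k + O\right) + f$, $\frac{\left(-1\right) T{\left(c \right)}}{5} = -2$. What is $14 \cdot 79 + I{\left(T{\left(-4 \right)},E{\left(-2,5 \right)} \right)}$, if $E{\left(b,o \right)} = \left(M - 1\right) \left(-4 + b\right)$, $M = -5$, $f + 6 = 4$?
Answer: $1150$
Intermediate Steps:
$f = -2$ ($f = -6 + 4 = -2$)
$T{\left(c \right)} = 10$ ($T{\left(c \right)} = \left(-5\right) \left(-2\right) = 10$)
$E{\left(b,o \right)} = 24 - 6 b$ ($E{\left(b,o \right)} = \left(-5 - 1\right) \left(-4 + b\right) = - 6 \left(-4 + b\right) = 24 - 6 b$)
$I{\left(k,O \right)} = -2 + O + k$ ($I{\left(k,O \right)} = \left(k + O\right) - 2 = \left(O + k\right) - 2 = -2 + O + k$)
$14 \cdot 79 + I{\left(T{\left(-4 \right)},E{\left(-2,5 \right)} \right)} = 14 \cdot 79 + \left(-2 + \left(24 - -12\right) + 10\right) = 1106 + \left(-2 + \left(24 + 12\right) + 10\right) = 1106 + \left(-2 + 36 + 10\right) = 1106 + 44 = 1150$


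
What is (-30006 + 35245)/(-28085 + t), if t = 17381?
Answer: -5239/10704 ≈ -0.48944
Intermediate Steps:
(-30006 + 35245)/(-28085 + t) = (-30006 + 35245)/(-28085 + 17381) = 5239/(-10704) = 5239*(-1/10704) = -5239/10704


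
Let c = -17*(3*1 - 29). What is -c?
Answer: -442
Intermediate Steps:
c = 442 (c = -17*(3 - 29) = -17*(-26) = 442)
-c = -1*442 = -442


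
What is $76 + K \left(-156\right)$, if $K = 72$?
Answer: $-11156$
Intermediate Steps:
$76 + K \left(-156\right) = 76 + 72 \left(-156\right) = 76 - 11232 = -11156$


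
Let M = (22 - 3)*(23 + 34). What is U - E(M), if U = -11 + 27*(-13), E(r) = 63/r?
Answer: -130703/361 ≈ -362.06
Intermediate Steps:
M = 1083 (M = 19*57 = 1083)
U = -362 (U = -11 - 351 = -362)
U - E(M) = -362 - 63/1083 = -362 - 1*21/361 = -362 - 21/361 = -130703/361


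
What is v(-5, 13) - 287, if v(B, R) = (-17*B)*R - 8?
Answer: 810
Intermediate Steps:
v(B, R) = -8 - 17*B*R (v(B, R) = -17*B*R - 8 = -8 - 17*B*R)
v(-5, 13) - 287 = (-8 - 17*(-5)*13) - 287 = (-8 + 1105) - 287 = 1097 - 287 = 810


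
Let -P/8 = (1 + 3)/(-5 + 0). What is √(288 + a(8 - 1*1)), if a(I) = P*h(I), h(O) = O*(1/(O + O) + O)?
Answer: 12*√105/5 ≈ 24.593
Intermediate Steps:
h(O) = O*(O + 1/(2*O)) (h(O) = O*(1/(2*O) + O) = O*(O + 1/(2*O)))
P = 32/5 (P = -8*(1 + 3)/(-5 + 0) = -32/(-5) = -32*(-1)/5 = -8*(-⅘) = 32/5 ≈ 6.4000)
a(I) = 16/5 + 32*I²/5 (a(I) = 32*(½ + I²)/5 = 16/5 + 32*I²/5)
√(288 + a(8 - 1*1)) = √(288 + (16/5 + 32*(8 - 1*1)²/5)) = √(288 + (16/5 + 32*(8 - 1)²/5)) = √(288 + (16/5 + (32/5)*7²)) = √(288 + (16/5 + (32/5)*49)) = √(288 + (16/5 + 1568/5)) = √(288 + 1584/5) = √(3024/5) = 12*√105/5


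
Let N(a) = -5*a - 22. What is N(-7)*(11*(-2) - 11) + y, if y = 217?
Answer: -212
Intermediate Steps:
N(a) = -22 - 5*a
N(-7)*(11*(-2) - 11) + y = (-22 - 5*(-7))*(11*(-2) - 11) + 217 = (-22 + 35)*(-22 - 11) + 217 = 13*(-33) + 217 = -429 + 217 = -212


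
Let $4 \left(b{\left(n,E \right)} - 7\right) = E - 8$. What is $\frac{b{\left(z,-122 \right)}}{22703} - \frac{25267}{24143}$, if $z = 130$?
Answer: $- \frac{1148504695}{1096237058} \approx -1.0477$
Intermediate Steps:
$b{\left(n,E \right)} = 5 + \frac{E}{4}$ ($b{\left(n,E \right)} = 7 + \frac{E - 8}{4} = 7 + \frac{-8 + E}{4} = 7 + \left(-2 + \frac{E}{4}\right) = 5 + \frac{E}{4}$)
$\frac{b{\left(z,-122 \right)}}{22703} - \frac{25267}{24143} = \frac{5 + \frac{1}{4} \left(-122\right)}{22703} - \frac{25267}{24143} = \left(5 - \frac{61}{2}\right) \frac{1}{22703} - \frac{25267}{24143} = \left(- \frac{51}{2}\right) \frac{1}{22703} - \frac{25267}{24143} = - \frac{51}{45406} - \frac{25267}{24143} = - \frac{1148504695}{1096237058}$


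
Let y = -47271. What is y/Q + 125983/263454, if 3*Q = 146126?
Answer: -4737952561/9624369801 ≈ -0.49229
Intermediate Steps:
Q = 146126/3 (Q = (1/3)*146126 = 146126/3 ≈ 48709.)
y/Q + 125983/263454 = -47271/146126/3 + 125983/263454 = -47271*3/146126 + 125983*(1/263454) = -141813/146126 + 125983/263454 = -4737952561/9624369801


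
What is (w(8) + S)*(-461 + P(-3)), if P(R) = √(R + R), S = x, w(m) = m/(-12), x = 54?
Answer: -73760/3 + 160*I*√6/3 ≈ -24587.0 + 130.64*I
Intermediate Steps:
w(m) = -m/12 (w(m) = m*(-1/12) = -m/12)
S = 54
P(R) = √2*√R (P(R) = √(2*R) = √2*√R)
(w(8) + S)*(-461 + P(-3)) = (-1/12*8 + 54)*(-461 + √2*√(-3)) = (-⅔ + 54)*(-461 + √2*(I*√3)) = 160*(-461 + I*√6)/3 = -73760/3 + 160*I*√6/3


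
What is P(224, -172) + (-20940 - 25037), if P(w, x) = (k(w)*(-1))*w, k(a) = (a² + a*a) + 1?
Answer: -22525049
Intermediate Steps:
k(a) = 1 + 2*a² (k(a) = (a² + a²) + 1 = 2*a² + 1 = 1 + 2*a²)
P(w, x) = w*(-1 - 2*w²) (P(w, x) = ((1 + 2*w²)*(-1))*w = (-1 - 2*w²)*w = w*(-1 - 2*w²))
P(224, -172) + (-20940 - 25037) = (-1*224 - 2*224³) + (-20940 - 25037) = (-224 - 2*11239424) - 45977 = (-224 - 22478848) - 45977 = -22479072 - 45977 = -22525049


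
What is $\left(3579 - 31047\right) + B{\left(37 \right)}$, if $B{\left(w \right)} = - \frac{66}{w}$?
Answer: $- \frac{1016382}{37} \approx -27470.0$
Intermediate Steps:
$\left(3579 - 31047\right) + B{\left(37 \right)} = \left(3579 - 31047\right) - \frac{66}{37} = -27468 - \frac{66}{37} = - \frac{1016382}{37}$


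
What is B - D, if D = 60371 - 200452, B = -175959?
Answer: -35878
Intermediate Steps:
D = -140081
B - D = -175959 - 1*(-140081) = -175959 + 140081 = -35878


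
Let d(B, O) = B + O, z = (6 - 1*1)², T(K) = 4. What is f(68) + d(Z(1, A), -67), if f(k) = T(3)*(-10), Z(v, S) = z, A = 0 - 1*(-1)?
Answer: -82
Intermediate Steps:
A = 1 (A = 0 + 1 = 1)
z = 25 (z = (6 - 1)² = 5² = 25)
Z(v, S) = 25
f(k) = -40 (f(k) = 4*(-10) = -40)
f(68) + d(Z(1, A), -67) = -40 + (25 - 67) = -40 - 42 = -82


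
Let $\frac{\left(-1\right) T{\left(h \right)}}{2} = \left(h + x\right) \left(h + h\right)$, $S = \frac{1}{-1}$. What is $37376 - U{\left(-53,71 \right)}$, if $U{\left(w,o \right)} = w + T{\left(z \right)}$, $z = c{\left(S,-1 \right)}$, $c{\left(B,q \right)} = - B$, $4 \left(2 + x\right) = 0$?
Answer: $37425$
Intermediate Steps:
$x = -2$ ($x = -2 + \frac{1}{4} \cdot 0 = -2 + 0 = -2$)
$S = -1$
$z = 1$ ($z = \left(-1\right) \left(-1\right) = 1$)
$T{\left(h \right)} = - 4 h \left(-2 + h\right)$ ($T{\left(h \right)} = - 2 \left(h - 2\right) \left(h + h\right) = - 2 \left(-2 + h\right) 2 h = - 2 \cdot 2 h \left(-2 + h\right) = - 4 h \left(-2 + h\right)$)
$U{\left(w,o \right)} = 4 + w$ ($U{\left(w,o \right)} = w + 4 \cdot 1 \left(2 - 1\right) = w + 4 \cdot 1 \cdot 1 = w + 4 = 4 + w$)
$37376 - U{\left(-53,71 \right)} = 37376 - \left(4 - 53\right) = 37376 - -49 = 37376 + 49 = 37425$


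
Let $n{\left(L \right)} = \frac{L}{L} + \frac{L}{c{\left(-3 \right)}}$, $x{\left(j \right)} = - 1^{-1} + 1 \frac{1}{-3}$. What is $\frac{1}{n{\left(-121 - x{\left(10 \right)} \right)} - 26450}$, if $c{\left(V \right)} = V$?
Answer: $- \frac{9}{237682} \approx -3.7866 \cdot 10^{-5}$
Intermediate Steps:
$x{\left(j \right)} = - \frac{4}{3}$ ($x{\left(j \right)} = \left(-1\right) 1 + 1 \left(- \frac{1}{3}\right) = -1 - \frac{1}{3} = - \frac{4}{3}$)
$n{\left(L \right)} = 1 - \frac{L}{3}$ ($n{\left(L \right)} = \frac{L}{L} + \frac{L}{-3} = 1 + L \left(- \frac{1}{3}\right) = 1 - \frac{L}{3}$)
$\frac{1}{n{\left(-121 - x{\left(10 \right)} \right)} - 26450} = \frac{1}{\left(1 - \frac{-121 - - \frac{4}{3}}{3}\right) - 26450} = \frac{1}{\left(1 - \frac{-121 + \frac{4}{3}}{3}\right) - 26450} = \frac{1}{\left(1 - - \frac{359}{9}\right) - 26450} = \frac{1}{\left(1 + \frac{359}{9}\right) - 26450} = \frac{1}{\frac{368}{9} - 26450} = \frac{1}{- \frac{237682}{9}} = - \frac{9}{237682}$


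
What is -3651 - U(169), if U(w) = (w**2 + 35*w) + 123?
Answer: -38250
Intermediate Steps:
U(w) = 123 + w**2 + 35*w
-3651 - U(169) = -3651 - (123 + 169**2 + 35*169) = -3651 - (123 + 28561 + 5915) = -3651 - 1*34599 = -3651 - 34599 = -38250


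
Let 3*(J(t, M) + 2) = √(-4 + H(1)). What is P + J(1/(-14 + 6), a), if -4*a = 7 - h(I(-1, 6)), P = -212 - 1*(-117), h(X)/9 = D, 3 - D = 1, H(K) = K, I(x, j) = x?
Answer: -97 + I*√3/3 ≈ -97.0 + 0.57735*I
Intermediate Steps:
D = 2 (D = 3 - 1*1 = 3 - 1 = 2)
h(X) = 18 (h(X) = 9*2 = 18)
P = -95 (P = -212 + 117 = -95)
a = 11/4 (a = -(7 - 1*18)/4 = -(7 - 18)/4 = -¼*(-11) = 11/4 ≈ 2.7500)
J(t, M) = -2 + I*√3/3 (J(t, M) = -2 + √(-4 + 1)/3 = -2 + √(-3)/3 = -2 + (I*√3)/3 = -2 + I*√3/3)
P + J(1/(-14 + 6), a) = -95 + (-2 + I*√3/3) = -97 + I*√3/3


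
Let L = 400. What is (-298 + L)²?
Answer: 10404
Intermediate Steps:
(-298 + L)² = (-298 + 400)² = 102² = 10404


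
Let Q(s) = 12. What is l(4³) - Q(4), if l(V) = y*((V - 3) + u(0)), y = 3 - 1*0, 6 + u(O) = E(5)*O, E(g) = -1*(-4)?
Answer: 153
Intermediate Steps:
E(g) = 4
u(O) = -6 + 4*O
y = 3 (y = 3 + 0 = 3)
l(V) = -27 + 3*V (l(V) = 3*((V - 3) + (-6 + 4*0)) = 3*((-3 + V) + (-6 + 0)) = 3*((-3 + V) - 6) = 3*(-9 + V) = -27 + 3*V)
l(4³) - Q(4) = (-27 + 3*4³) - 1*12 = (-27 + 3*64) - 12 = (-27 + 192) - 12 = 165 - 12 = 153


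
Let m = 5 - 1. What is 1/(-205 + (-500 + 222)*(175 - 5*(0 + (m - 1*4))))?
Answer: -1/48855 ≈ -2.0469e-5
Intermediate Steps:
m = 4
1/(-205 + (-500 + 222)*(175 - 5*(0 + (m - 1*4)))) = 1/(-205 + (-500 + 222)*(175 - 5*(0 + (4 - 1*4)))) = 1/(-205 - 278*(175 - 5*(0 + (4 - 4)))) = 1/(-205 - 278*(175 - 5*(0 + 0))) = 1/(-205 - 278*(175 - 5*0)) = 1/(-205 - 278*(175 + 0)) = 1/(-205 - 278*175) = 1/(-205 - 48650) = 1/(-48855) = -1/48855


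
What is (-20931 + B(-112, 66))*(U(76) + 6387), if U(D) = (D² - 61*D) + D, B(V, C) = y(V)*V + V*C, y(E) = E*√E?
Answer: -215339769 + 381488128*I*√7 ≈ -2.1534e+8 + 1.0093e+9*I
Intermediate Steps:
y(E) = E^(3/2)
B(V, C) = V^(5/2) + C*V (B(V, C) = V^(3/2)*V + V*C = V^(5/2) + C*V)
U(D) = D² - 60*D
(-20931 + B(-112, 66))*(U(76) + 6387) = (-20931 - 112*(66 + (-112)^(3/2)))*(76*(-60 + 76) + 6387) = (-20931 - 112*(66 - 448*I*√7))*(76*16 + 6387) = (-20931 + (-7392 + 50176*I*√7))*(1216 + 6387) = (-28323 + 50176*I*√7)*7603 = -215339769 + 381488128*I*√7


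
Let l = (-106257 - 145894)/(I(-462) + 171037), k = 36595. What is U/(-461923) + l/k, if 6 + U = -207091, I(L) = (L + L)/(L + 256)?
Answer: 12136753569599616/27073059499531955 ≈ 0.44830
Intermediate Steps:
I(L) = 2*L/(256 + L) (I(L) = (2*L)/(256 + L) = 2*L/(256 + L))
U = -207097 (U = -6 - 207091 = -207097)
l = -25971553/17617273 (l = (-106257 - 145894)/(2*(-462)/(256 - 462) + 171037) = -252151/(2*(-462)/(-206) + 171037) = -252151/(2*(-462)*(-1/206) + 171037) = -252151/(462/103 + 171037) = -252151/17617273/103 = -252151*103/17617273 = -25971553/17617273 ≈ -1.4742)
U/(-461923) + l/k = -207097/(-461923) - 25971553/17617273/36595 = -207097*(-1/461923) - 25971553/17617273*1/36595 = 18827/41993 - 25971553/644704105435 = 12136753569599616/27073059499531955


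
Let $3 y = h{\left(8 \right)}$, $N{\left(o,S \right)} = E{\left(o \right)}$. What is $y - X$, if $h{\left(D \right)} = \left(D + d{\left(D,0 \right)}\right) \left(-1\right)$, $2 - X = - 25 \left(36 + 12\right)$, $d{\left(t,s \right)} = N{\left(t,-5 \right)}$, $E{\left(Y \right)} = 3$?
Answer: $- \frac{3617}{3} \approx -1205.7$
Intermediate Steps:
$N{\left(o,S \right)} = 3$
$d{\left(t,s \right)} = 3$
$X = 1202$ ($X = 2 - - 25 \left(36 + 12\right) = 2 - \left(-25\right) 48 = 2 - -1200 = 2 + 1200 = 1202$)
$h{\left(D \right)} = -3 - D$ ($h{\left(D \right)} = \left(D + 3\right) \left(-1\right) = \left(3 + D\right) \left(-1\right) = -3 - D$)
$y = - \frac{11}{3}$ ($y = \frac{-3 - 8}{3} = \frac{1}{3} \left(-11\right) = - \frac{11}{3} \approx -3.6667$)
$y - X = - \frac{11}{3} - 1202 = - \frac{3617}{3}$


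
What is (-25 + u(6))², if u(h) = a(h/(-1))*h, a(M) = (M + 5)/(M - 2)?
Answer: 9409/16 ≈ 588.06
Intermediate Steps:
a(M) = (5 + M)/(-2 + M)
u(h) = h*(5 - h)/(-2 - h) (u(h) = ((5 + h/(-1))/(-2 + h/(-1)))*h = ((5 + h*(-1))/(-2 + h*(-1)))*h = ((5 - h)/(-2 - h))*h = h*(5 - h)/(-2 - h))
(-25 + u(6))² = (-25 + 6*(-5 + 6)/(2 + 6))² = (-25 + 6*1/8)² = (-25 + 6*(⅛)*1)² = (-25 + ¾)² = (-97/4)² = 9409/16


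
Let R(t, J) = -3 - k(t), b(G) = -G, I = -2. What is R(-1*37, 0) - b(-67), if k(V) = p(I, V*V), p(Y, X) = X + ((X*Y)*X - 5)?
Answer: 3746888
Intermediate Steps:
p(Y, X) = -5 + X + Y*X**2 (p(Y, X) = X + (Y*X**2 - 5) = X + (-5 + Y*X**2) = -5 + X + Y*X**2)
k(V) = -5 + V**2 - 2*V**4 (k(V) = -5 + V*V - 2*V**4 = -5 + V**2 - 2*V**4)
R(t, J) = 2 - t**2 + 2*t**4 (R(t, J) = -3 - (-5 + t**2 - 2*t**4) = -3 + (5 - t**2 + 2*t**4) = 2 - t**2 + 2*t**4)
R(-1*37, 0) - b(-67) = (2 - (-1*37)**2 + 2*(-1*37)**4) - (-1)*(-67) = (2 - 1*(-37)**2 + 2*(-37)**4) - 1*67 = (2 - 1*1369 + 2*1874161) - 67 = (2 - 1369 + 3748322) - 67 = 3746955 - 67 = 3746888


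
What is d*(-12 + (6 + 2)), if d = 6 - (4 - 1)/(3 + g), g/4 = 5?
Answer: -540/23 ≈ -23.478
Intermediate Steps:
g = 20 (g = 4*5 = 20)
d = 135/23 (d = 6 - (4 - 1)/(3 + 20) = 6 - 3/23 = 135/23 ≈ 5.8696)
d*(-12 + (6 + 2)) = 135*(-12 + (6 + 2))/23 = 135*(-12 + 8)/23 = (135/23)*(-4) = -540/23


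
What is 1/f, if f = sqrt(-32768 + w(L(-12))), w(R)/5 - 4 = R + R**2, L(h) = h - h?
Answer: -I*sqrt(8187)/16374 ≈ -0.005526*I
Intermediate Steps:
L(h) = 0
w(R) = 20 + 5*R + 5*R**2 (w(R) = 20 + 5*(R + R**2) = 20 + (5*R + 5*R**2) = 20 + 5*R + 5*R**2)
f = 2*I*sqrt(8187) (f = sqrt(-32768 + (20 + 5*0 + 5*0**2)) = sqrt(-32768 + (20 + 0 + 5*0)) = sqrt(-32768 + (20 + 0 + 0)) = sqrt(-32768 + 20) = sqrt(-32748) = 2*I*sqrt(8187) ≈ 180.96*I)
1/f = 1/(2*I*sqrt(8187)) = -I*sqrt(8187)/16374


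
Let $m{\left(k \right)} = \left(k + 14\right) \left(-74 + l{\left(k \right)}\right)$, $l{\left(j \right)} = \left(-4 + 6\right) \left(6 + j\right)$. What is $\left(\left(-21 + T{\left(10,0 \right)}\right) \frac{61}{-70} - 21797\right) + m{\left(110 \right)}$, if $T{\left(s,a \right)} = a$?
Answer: $- \frac{21867}{10} \approx -2186.7$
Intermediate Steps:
$l{\left(j \right)} = 12 + 2 j$ ($l{\left(j \right)} = 2 \left(6 + j\right) = 12 + 2 j$)
$m{\left(k \right)} = \left(-62 + 2 k\right) \left(14 + k\right)$ ($m{\left(k \right)} = \left(k + 14\right) \left(-74 + \left(12 + 2 k\right)\right) = \left(14 + k\right) \left(-62 + 2 k\right) = \left(-62 + 2 k\right) \left(14 + k\right)$)
$\left(\left(-21 + T{\left(10,0 \right)}\right) \frac{61}{-70} - 21797\right) + m{\left(110 \right)} = \left(\left(-21 + 0\right) \frac{61}{-70} - 21797\right) - \left(4608 - 24200\right) = \left(- 21 \cdot 61 \left(- \frac{1}{70}\right) - 21797\right) - -19592 = \left(\left(-21\right) \left(- \frac{61}{70}\right) - 21797\right) - -19592 = \left(\frac{183}{10} - 21797\right) + 19592 = - \frac{217787}{10} + 19592 = - \frac{21867}{10}$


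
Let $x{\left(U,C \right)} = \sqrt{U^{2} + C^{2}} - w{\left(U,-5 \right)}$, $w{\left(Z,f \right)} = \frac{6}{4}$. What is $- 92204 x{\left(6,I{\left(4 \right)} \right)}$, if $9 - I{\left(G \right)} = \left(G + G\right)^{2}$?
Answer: $138306 - 92204 \sqrt{3061} \approx -4.963 \cdot 10^{6}$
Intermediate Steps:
$w{\left(Z,f \right)} = \frac{3}{2}$ ($w{\left(Z,f \right)} = 6 \cdot \frac{1}{4} = \frac{3}{2}$)
$I{\left(G \right)} = 9 - 4 G^{2}$ ($I{\left(G \right)} = 9 - \left(G + G\right)^{2} = 9 - \left(2 G\right)^{2} = 9 - 4 G^{2}$)
$x{\left(U,C \right)} = - \frac{3}{2} + \sqrt{C^{2} + U^{2}}$ ($x{\left(U,C \right)} = \sqrt{U^{2} + C^{2}} - \frac{3}{2} = \sqrt{C^{2} + U^{2}} - \frac{3}{2} = - \frac{3}{2} + \sqrt{C^{2} + U^{2}}$)
$- 92204 x{\left(6,I{\left(4 \right)} \right)} = - 92204 \left(- \frac{3}{2} + \sqrt{\left(9 - 4 \cdot 4^{2}\right)^{2} + 6^{2}}\right) = - 92204 \left(- \frac{3}{2} + \sqrt{\left(9 - 64\right)^{2} + 36}\right) = - 92204 \left(- \frac{3}{2} + \sqrt{\left(-55\right)^{2} + 36}\right) = - 92204 \left(- \frac{3}{2} + \sqrt{3025 + 36}\right) = - 92204 \left(- \frac{3}{2} + \sqrt{3061}\right) = 138306 - 92204 \sqrt{3061}$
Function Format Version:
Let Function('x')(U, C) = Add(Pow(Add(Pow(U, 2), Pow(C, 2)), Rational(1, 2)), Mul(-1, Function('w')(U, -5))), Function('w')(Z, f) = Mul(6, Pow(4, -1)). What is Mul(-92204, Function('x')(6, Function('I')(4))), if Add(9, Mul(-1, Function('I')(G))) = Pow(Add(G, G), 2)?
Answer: Add(138306, Mul(-92204, Pow(3061, Rational(1, 2)))) ≈ -4.9630e+6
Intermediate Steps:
Function('w')(Z, f) = Rational(3, 2) (Function('w')(Z, f) = Mul(6, Rational(1, 4)) = Rational(3, 2))
Function('I')(G) = Add(9, Mul(-4, Pow(G, 2))) (Function('I')(G) = Add(9, Mul(-1, Pow(Add(G, G), 2))) = Add(9, Mul(-1, Pow(Mul(2, G), 2))) = Add(9, Mul(-1, Mul(4, Pow(G, 2)))) = Add(9, Mul(-4, Pow(G, 2))))
Function('x')(U, C) = Add(Rational(-3, 2), Pow(Add(Pow(C, 2), Pow(U, 2)), Rational(1, 2))) (Function('x')(U, C) = Add(Pow(Add(Pow(U, 2), Pow(C, 2)), Rational(1, 2)), Mul(-1, Rational(3, 2))) = Add(Pow(Add(Pow(C, 2), Pow(U, 2)), Rational(1, 2)), Rational(-3, 2)) = Add(Rational(-3, 2), Pow(Add(Pow(C, 2), Pow(U, 2)), Rational(1, 2))))
Mul(-92204, Function('x')(6, Function('I')(4))) = Mul(-92204, Add(Rational(-3, 2), Pow(Add(Pow(Add(9, Mul(-4, Pow(4, 2))), 2), Pow(6, 2)), Rational(1, 2)))) = Mul(-92204, Add(Rational(-3, 2), Pow(Add(Pow(Add(9, Mul(-4, 16)), 2), 36), Rational(1, 2)))) = Mul(-92204, Add(Rational(-3, 2), Pow(Add(Pow(Add(9, -64), 2), 36), Rational(1, 2)))) = Mul(-92204, Add(Rational(-3, 2), Pow(Add(Pow(-55, 2), 36), Rational(1, 2)))) = Mul(-92204, Add(Rational(-3, 2), Pow(Add(3025, 36), Rational(1, 2)))) = Mul(-92204, Add(Rational(-3, 2), Pow(3061, Rational(1, 2)))) = Add(138306, Mul(-92204, Pow(3061, Rational(1, 2))))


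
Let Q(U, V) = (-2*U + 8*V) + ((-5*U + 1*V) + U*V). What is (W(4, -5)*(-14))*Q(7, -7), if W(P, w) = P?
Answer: 9016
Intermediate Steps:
Q(U, V) = -7*U + 9*V + U*V (Q(U, V) = (-2*U + 8*V) + ((-5*U + V) + U*V) = (-2*U + 8*V) + ((V - 5*U) + U*V) = (-2*U + 8*V) + (V - 5*U + U*V) = -7*U + 9*V + U*V)
(W(4, -5)*(-14))*Q(7, -7) = (4*(-14))*(-7*7 + 9*(-7) + 7*(-7)) = -56*(-49 - 63 - 49) = -56*(-161) = 9016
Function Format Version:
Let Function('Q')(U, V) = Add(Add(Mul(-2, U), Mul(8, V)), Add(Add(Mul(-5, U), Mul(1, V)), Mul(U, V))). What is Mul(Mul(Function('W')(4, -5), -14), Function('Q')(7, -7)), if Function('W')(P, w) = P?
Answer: 9016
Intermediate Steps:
Function('Q')(U, V) = Add(Mul(-7, U), Mul(9, V), Mul(U, V)) (Function('Q')(U, V) = Add(Add(Mul(-2, U), Mul(8, V)), Add(Add(Mul(-5, U), V), Mul(U, V))) = Add(Add(Mul(-2, U), Mul(8, V)), Add(Add(V, Mul(-5, U)), Mul(U, V))) = Add(Add(Mul(-2, U), Mul(8, V)), Add(V, Mul(-5, U), Mul(U, V))) = Add(Mul(-7, U), Mul(9, V), Mul(U, V)))
Mul(Mul(Function('W')(4, -5), -14), Function('Q')(7, -7)) = Mul(Mul(4, -14), Add(Mul(-7, 7), Mul(9, -7), Mul(7, -7))) = Mul(-56, Add(-49, -63, -49)) = Mul(-56, -161) = 9016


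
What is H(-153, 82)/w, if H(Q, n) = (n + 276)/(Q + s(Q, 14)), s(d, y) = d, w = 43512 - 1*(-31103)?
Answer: -179/11416095 ≈ -1.5680e-5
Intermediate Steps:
w = 74615 (w = 43512 + 31103 = 74615)
H(Q, n) = (276 + n)/(2*Q) (H(Q, n) = (n + 276)/(Q + Q) = (276 + n)/((2*Q)) = (276 + n)*(1/(2*Q)) = (276 + n)/(2*Q))
H(-153, 82)/w = ((½)*(276 + 82)/(-153))/74615 = ((½)*(-1/153)*358)*(1/74615) = -179/153*1/74615 = -179/11416095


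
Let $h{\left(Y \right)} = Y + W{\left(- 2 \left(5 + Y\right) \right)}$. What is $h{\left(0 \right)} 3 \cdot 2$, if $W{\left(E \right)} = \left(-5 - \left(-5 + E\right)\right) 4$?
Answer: $240$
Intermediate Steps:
$W{\left(E \right)} = - 4 E$ ($W{\left(E \right)} = - E 4 = - 4 E$)
$h{\left(Y \right)} = 40 + 9 Y$ ($h{\left(Y \right)} = Y - 4 \left(- 2 \left(5 + Y\right)\right) = Y - 4 \left(-10 - 2 Y\right) = Y + \left(40 + 8 Y\right) = 40 + 9 Y$)
$h{\left(0 \right)} 3 \cdot 2 = \left(40 + 9 \cdot 0\right) 3 \cdot 2 = \left(40 + 0\right) 3 \cdot 2 = 40 \cdot 3 \cdot 2 = 120 \cdot 2 = 240$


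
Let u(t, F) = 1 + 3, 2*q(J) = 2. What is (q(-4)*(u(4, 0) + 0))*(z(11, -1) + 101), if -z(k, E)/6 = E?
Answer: 428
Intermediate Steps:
q(J) = 1 (q(J) = (1/2)*2 = 1)
z(k, E) = -6*E
u(t, F) = 4
(q(-4)*(u(4, 0) + 0))*(z(11, -1) + 101) = (1*(4 + 0))*(-6*(-1) + 101) = (1*4)*(6 + 101) = 4*107 = 428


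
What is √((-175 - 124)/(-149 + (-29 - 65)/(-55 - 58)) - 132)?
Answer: I*√36437606727/16743 ≈ 11.401*I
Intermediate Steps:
√((-175 - 124)/(-149 + (-29 - 65)/(-55 - 58)) - 132) = √(-299/(-149 - 94/(-113)) - 132) = √(-299/(-149 - 94*(-1/113)) - 132) = √(-299/(-149 + 94/113) - 132) = √(-299/(-16743/113) - 132) = √(-299*(-113/16743) - 132) = √(33787/16743 - 132) = √(-2176289/16743) = I*√36437606727/16743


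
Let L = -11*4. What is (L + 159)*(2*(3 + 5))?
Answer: 1840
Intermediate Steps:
L = -44
(L + 159)*(2*(3 + 5)) = (-44 + 159)*(2*(3 + 5)) = 115*(2*8) = 115*16 = 1840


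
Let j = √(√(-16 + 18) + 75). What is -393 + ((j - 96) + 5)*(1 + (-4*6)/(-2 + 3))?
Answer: 1700 - 23*√(75 + √2) ≈ 1498.9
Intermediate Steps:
j = √(75 + √2) (j = √(√2 + 75) = √(75 + √2) ≈ 8.7415)
-393 + ((j - 96) + 5)*(1 + (-4*6)/(-2 + 3)) = -393 + ((√(75 + √2) - 96) + 5)*(1 + (-4*6)/(-2 + 3)) = -393 + ((-96 + √(75 + √2)) + 5)*(1 - 24/1) = -393 + (-91 + √(75 + √2))*(1 - 24*1) = -393 + (-91 + √(75 + √2))*(1 - 24) = -393 + (-91 + √(75 + √2))*(-23) = -393 + (2093 - 23*√(75 + √2)) = 1700 - 23*√(75 + √2)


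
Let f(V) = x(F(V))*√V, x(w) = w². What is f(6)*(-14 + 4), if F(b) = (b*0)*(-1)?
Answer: 0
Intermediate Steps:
F(b) = 0 (F(b) = 0*(-1) = 0)
f(V) = 0 (f(V) = 0²*√V = 0*√V = 0)
f(6)*(-14 + 4) = 0*(-14 + 4) = 0*(-10) = 0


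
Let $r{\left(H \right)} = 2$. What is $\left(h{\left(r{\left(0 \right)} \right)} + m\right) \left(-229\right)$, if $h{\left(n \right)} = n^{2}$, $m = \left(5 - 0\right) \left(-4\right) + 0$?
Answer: $3664$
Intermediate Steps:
$m = -20$ ($m = \left(5 + 0\right) \left(-4\right) + 0 = 5 \left(-4\right) + 0 = -20 + 0 = -20$)
$\left(h{\left(r{\left(0 \right)} \right)} + m\right) \left(-229\right) = \left(2^{2} - 20\right) \left(-229\right) = \left(4 - 20\right) \left(-229\right) = \left(-16\right) \left(-229\right) = 3664$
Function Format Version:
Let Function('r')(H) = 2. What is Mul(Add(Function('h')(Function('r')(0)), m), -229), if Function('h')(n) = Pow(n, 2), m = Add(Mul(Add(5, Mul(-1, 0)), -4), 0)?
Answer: 3664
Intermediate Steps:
m = -20 (m = Add(Mul(Add(5, 0), -4), 0) = Add(Mul(5, -4), 0) = Add(-20, 0) = -20)
Mul(Add(Function('h')(Function('r')(0)), m), -229) = Mul(Add(Pow(2, 2), -20), -229) = Mul(Add(4, -20), -229) = Mul(-16, -229) = 3664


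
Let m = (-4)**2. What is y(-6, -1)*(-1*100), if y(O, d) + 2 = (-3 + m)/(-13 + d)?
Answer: 2050/7 ≈ 292.86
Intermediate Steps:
m = 16
y(O, d) = -2 + 13/(-13 + d) (y(O, d) = -2 + (-3 + 16)/(-13 + d) = -2 + 13/(-13 + d))
y(-6, -1)*(-1*100) = ((39 - 2*(-1))/(-13 - 1))*(-1*100) = ((39 + 2)/(-14))*(-100) = -1/14*41*(-100) = -41/14*(-100) = 2050/7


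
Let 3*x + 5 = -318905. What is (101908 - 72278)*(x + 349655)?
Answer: 21631529650/3 ≈ 7.2105e+9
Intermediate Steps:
x = -318910/3 (x = -5/3 + (⅓)*(-318905) = -5/3 - 318905/3 = -318910/3 ≈ -1.0630e+5)
(101908 - 72278)*(x + 349655) = (101908 - 72278)*(-318910/3 + 349655) = 29630*(730055/3) = 21631529650/3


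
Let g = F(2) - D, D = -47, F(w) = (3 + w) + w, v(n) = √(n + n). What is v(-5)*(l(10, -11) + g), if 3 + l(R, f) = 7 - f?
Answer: 69*I*√10 ≈ 218.2*I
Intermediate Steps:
v(n) = √2*√n (v(n) = √(2*n) = √2*√n)
l(R, f) = 4 - f (l(R, f) = -3 + (7 - f) = 4 - f)
F(w) = 3 + 2*w
g = 54 (g = (3 + 2*2) - 1*(-47) = (3 + 4) + 47 = 7 + 47 = 54)
v(-5)*(l(10, -11) + g) = (√2*√(-5))*((4 - 1*(-11)) + 54) = (√2*(I*√5))*((4 + 11) + 54) = (I*√10)*(15 + 54) = (I*√10)*69 = 69*I*√10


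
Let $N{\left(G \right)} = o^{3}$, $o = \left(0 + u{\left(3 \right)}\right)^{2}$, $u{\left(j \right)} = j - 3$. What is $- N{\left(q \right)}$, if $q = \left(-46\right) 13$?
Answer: $0$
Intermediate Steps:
$u{\left(j \right)} = -3 + j$
$o = 0$ ($o = \left(0 + \left(-3 + 3\right)\right)^{2} = \left(0 + 0\right)^{2} = 0^{2} = 0$)
$q = -598$
$N{\left(G \right)} = 0$ ($N{\left(G \right)} = 0^{3} = 0$)
$- N{\left(q \right)} = \left(-1\right) 0 = 0$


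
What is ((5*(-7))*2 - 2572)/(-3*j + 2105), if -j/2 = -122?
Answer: -2642/1373 ≈ -1.9243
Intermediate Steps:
j = 244 (j = -2*(-122) = 244)
((5*(-7))*2 - 2572)/(-3*j + 2105) = ((5*(-7))*2 - 2572)/(-3*244 + 2105) = (-35*2 - 2572)/(-732 + 2105) = (-70 - 2572)/1373 = -2642*1/1373 = -2642/1373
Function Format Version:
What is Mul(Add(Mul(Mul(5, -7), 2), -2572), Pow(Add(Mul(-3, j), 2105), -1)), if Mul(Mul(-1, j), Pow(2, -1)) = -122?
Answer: Rational(-2642, 1373) ≈ -1.9243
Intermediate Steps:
j = 244 (j = Mul(-2, -122) = 244)
Mul(Add(Mul(Mul(5, -7), 2), -2572), Pow(Add(Mul(-3, j), 2105), -1)) = Mul(Add(Mul(Mul(5, -7), 2), -2572), Pow(Add(Mul(-3, 244), 2105), -1)) = Mul(Add(Mul(-35, 2), -2572), Pow(Add(-732, 2105), -1)) = Mul(Add(-70, -2572), Pow(1373, -1)) = Mul(-2642, Rational(1, 1373)) = Rational(-2642, 1373)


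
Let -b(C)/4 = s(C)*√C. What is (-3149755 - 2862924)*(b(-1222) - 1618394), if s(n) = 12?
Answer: 9730883617526 + 288608592*I*√1222 ≈ 9.7309e+12 + 1.0089e+10*I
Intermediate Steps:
b(C) = -48*√C
(-3149755 - 2862924)*(b(-1222) - 1618394) = (-3149755 - 2862924)*(-48*I*√1222 - 1618394) = -6012679*(-48*I*√1222 - 1618394) = -6012679*(-1618394 - 48*I*√1222) = 9730883617526 + 288608592*I*√1222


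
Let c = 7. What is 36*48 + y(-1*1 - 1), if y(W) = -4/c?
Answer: 12092/7 ≈ 1727.4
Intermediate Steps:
y(W) = -4/7
36*48 + y(-1*1 - 1) = 36*48 - 4/7 = 1728 - 4/7 = 12092/7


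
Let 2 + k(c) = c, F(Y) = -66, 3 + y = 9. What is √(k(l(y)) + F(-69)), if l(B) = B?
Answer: I*√62 ≈ 7.874*I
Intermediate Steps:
y = 6 (y = -3 + 9 = 6)
k(c) = -2 + c
√(k(l(y)) + F(-69)) = √((-2 + 6) - 66) = √(4 - 66) = √(-62) = I*√62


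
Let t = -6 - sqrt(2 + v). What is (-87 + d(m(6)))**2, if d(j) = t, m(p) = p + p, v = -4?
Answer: (93 + I*sqrt(2))**2 ≈ 8647.0 + 263.04*I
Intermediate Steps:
t = -6 - I*sqrt(2) (t = -6 - sqrt(2 - 4) = -6 - sqrt(-2) = -6 - I*sqrt(2) ≈ -6.0 - 1.4142*I)
m(p) = 2*p
d(j) = -6 - I*sqrt(2)
(-87 + d(m(6)))**2 = (-87 + (-6 - I*sqrt(2)))**2 = (-93 - I*sqrt(2))**2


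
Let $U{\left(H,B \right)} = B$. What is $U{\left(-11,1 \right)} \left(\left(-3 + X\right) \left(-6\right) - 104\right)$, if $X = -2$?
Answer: $-74$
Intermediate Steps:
$U{\left(-11,1 \right)} \left(\left(-3 + X\right) \left(-6\right) - 104\right) = 1 \left(\left(-3 - 2\right) \left(-6\right) - 104\right) = 1 \left(\left(-5\right) \left(-6\right) - 104\right) = 1 \left(30 - 104\right) = 1 \left(-74\right) = -74$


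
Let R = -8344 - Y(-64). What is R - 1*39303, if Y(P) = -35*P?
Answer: -49887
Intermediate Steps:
R = -10584 (R = -8344 - (-35)*(-64) = -8344 - 1*2240 = -8344 - 2240 = -10584)
R - 1*39303 = -10584 - 1*39303 = -10584 - 39303 = -49887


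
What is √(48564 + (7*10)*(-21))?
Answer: √47094 ≈ 217.01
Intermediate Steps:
√(48564 + (7*10)*(-21)) = √(48564 + 70*(-21)) = √(48564 - 1470) = √47094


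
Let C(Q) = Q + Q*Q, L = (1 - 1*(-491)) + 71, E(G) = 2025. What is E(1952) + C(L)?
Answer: 319557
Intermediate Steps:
L = 563 (L = (1 + 491) + 71 = 492 + 71 = 563)
C(Q) = Q + Q**2
E(1952) + C(L) = 2025 + 563*(1 + 563) = 2025 + 563*564 = 2025 + 317532 = 319557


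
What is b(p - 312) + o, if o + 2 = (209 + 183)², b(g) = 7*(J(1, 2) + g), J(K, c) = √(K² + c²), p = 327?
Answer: 153767 + 7*√5 ≈ 1.5378e+5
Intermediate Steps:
b(g) = 7*g + 7*√5 (b(g) = 7*(√(1² + 2²) + g) = 7*(√(1 + 4) + g) = 7*(√5 + g) = 7*(g + √5) = 7*g + 7*√5)
o = 153662 (o = -2 + (209 + 183)² = -2 + 392² = -2 + 153664 = 153662)
b(p - 312) + o = (7*(327 - 312) + 7*√5) + 153662 = (7*15 + 7*√5) + 153662 = (105 + 7*√5) + 153662 = 153767 + 7*√5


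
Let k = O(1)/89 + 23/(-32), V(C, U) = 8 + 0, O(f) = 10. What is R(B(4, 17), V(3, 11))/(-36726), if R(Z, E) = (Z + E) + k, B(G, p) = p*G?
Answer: -214721/104595648 ≈ -0.0020529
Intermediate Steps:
V(C, U) = 8
k = -1727/2848 (k = 10/89 + 23/(-32) = 10*(1/89) + 23*(-1/32) = 10/89 - 23/32 = -1727/2848 ≈ -0.60639)
B(G, p) = G*p
R(Z, E) = -1727/2848 + E + Z (R(Z, E) = (Z + E) - 1727/2848 = (E + Z) - 1727/2848 = -1727/2848 + E + Z)
R(B(4, 17), V(3, 11))/(-36726) = (-1727/2848 + 8 + 4*17)/(-36726) = (-1727/2848 + 8 + 68)*(-1/36726) = (214721/2848)*(-1/36726) = -214721/104595648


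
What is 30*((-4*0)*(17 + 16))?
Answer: 0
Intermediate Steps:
30*((-4*0)*(17 + 16)) = 30*(0*33) = 30*0 = 0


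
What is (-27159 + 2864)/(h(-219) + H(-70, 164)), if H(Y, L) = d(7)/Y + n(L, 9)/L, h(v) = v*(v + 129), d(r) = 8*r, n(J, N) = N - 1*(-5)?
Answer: -9960950/8080807 ≈ -1.2327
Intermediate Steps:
n(J, N) = 5 + N (n(J, N) = N + 5 = 5 + N)
h(v) = v*(129 + v)
H(Y, L) = 14/L + 56/Y (H(Y, L) = (8*7)/Y + (5 + 9)/L = 56/Y + 14/L = 14/L + 56/Y)
(-27159 + 2864)/(h(-219) + H(-70, 164)) = (-27159 + 2864)/(-219*(129 - 219) + (14/164 + 56/(-70))) = -24295/(-219*(-90) + (14*(1/164) + 56*(-1/70))) = -24295/(19710 + (7/82 - 4/5)) = -24295/(19710 - 293/410) = -24295/8080807/410 = -24295*410/8080807 = -9960950/8080807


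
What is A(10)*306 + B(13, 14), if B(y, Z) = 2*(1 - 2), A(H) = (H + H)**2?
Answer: 122398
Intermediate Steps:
A(H) = 4*H**2 (A(H) = (2*H)**2 = 4*H**2)
B(y, Z) = -2 (B(y, Z) = 2*(-1) = -2)
A(10)*306 + B(13, 14) = (4*10**2)*306 - 2 = (4*100)*306 - 2 = 400*306 - 2 = 122400 - 2 = 122398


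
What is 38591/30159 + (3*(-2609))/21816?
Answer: 22438769/24368472 ≈ 0.92081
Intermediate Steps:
38591/30159 + (3*(-2609))/21816 = 38591*(1/30159) - 7827*1/21816 = 38591/30159 - 2609/7272 = 22438769/24368472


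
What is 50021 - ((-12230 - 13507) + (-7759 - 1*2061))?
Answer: 85578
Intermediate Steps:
50021 - ((-12230 - 13507) + (-7759 - 1*2061)) = 50021 - (-25737 + (-7759 - 2061)) = 50021 - (-25737 - 9820) = 50021 - 1*(-35557) = 50021 + 35557 = 85578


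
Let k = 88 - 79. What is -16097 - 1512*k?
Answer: -29705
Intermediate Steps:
k = 9
-16097 - 1512*k = -16097 - 1512*9 = -16097 - 13608 = -29705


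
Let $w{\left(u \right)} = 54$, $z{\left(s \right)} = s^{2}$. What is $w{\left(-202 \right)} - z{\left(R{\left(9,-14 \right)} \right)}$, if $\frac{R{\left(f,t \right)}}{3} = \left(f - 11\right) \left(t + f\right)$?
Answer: $-846$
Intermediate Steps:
$R{\left(f,t \right)} = 3 \left(-11 + f\right) \left(f + t\right)$ ($R{\left(f,t \right)} = 3 \left(f - 11\right) \left(t + f\right) = 3 \left(-11 + f\right) \left(f + t\right)$)
$w{\left(-202 \right)} - z{\left(R{\left(9,-14 \right)} \right)} = 54 - \left(\left(-33\right) 9 - -462 + 3 \cdot 9^{2} + 3 \cdot 9 \left(-14\right)\right)^{2} = 54 - \left(-297 + 462 + 3 \cdot 81 - 378\right)^{2} = 54 - \left(-297 + 462 + 243 - 378\right)^{2} = 54 - 30^{2} = 54 - 900 = -846$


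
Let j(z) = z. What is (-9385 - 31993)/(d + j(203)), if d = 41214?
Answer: -41378/41417 ≈ -0.99906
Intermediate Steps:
(-9385 - 31993)/(d + j(203)) = (-9385 - 31993)/(41214 + 203) = -41378/41417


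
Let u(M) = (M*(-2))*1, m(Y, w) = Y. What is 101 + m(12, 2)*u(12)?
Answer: -187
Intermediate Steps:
u(M) = -2*M (u(M) = -2*M*1 = -2*M)
101 + m(12, 2)*u(12) = 101 + 12*(-2*12) = 101 + 12*(-24) = 101 - 288 = -187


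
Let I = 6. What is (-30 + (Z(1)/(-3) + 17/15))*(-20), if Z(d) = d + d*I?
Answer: 624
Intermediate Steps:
Z(d) = 7*d (Z(d) = d + d*6 = d + 6*d = 7*d)
(-30 + (Z(1)/(-3) + 17/15))*(-20) = (-30 + ((7*1)/(-3) + 17/15))*(-20) = (-30 + (7*(-⅓) + 17*(1/15)))*(-20) = (-30 + (-7/3 + 17/15))*(-20) = (-30 - 6/5)*(-20) = -156/5*(-20) = 624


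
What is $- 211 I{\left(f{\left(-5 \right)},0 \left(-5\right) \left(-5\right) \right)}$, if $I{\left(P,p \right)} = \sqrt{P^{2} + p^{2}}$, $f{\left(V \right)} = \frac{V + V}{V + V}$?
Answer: $-211$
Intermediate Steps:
$f{\left(V \right)} = 1$ ($f{\left(V \right)} = \frac{2 V}{2 V} = 2 V \frac{1}{2 V} = 1$)
$- 211 I{\left(f{\left(-5 \right)},0 \left(-5\right) \left(-5\right) \right)} = - 211 \sqrt{1^{2} + \left(0 \left(-5\right) \left(-5\right)\right)^{2}} = - 211 \sqrt{1 + \left(0 \left(-5\right)\right)^{2}} = - 211 \sqrt{1 + 0^{2}} = - 211 \sqrt{1 + 0} = - 211 \sqrt{1} = \left(-211\right) 1 = -211$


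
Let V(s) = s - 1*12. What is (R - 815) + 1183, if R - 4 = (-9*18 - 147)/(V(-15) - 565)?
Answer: 220533/592 ≈ 372.52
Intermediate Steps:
V(s) = -12 + s (V(s) = s - 12 = -12 + s)
R = 2677/592 (R = 4 + (-9*18 - 147)/((-12 - 15) - 565) = 4 + (-162 - 147)/(-27 - 565) = 4 - 309/(-592) = 4 - 309*(-1/592) = 4 + 309/592 = 2677/592 ≈ 4.5220)
(R - 815) + 1183 = (2677/592 - 815) + 1183 = -479803/592 + 1183 = 220533/592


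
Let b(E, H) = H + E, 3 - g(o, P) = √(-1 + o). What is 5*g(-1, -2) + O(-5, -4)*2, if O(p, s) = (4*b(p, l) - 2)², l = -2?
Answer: 1815 - 5*I*√2 ≈ 1815.0 - 7.0711*I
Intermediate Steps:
g(o, P) = 3 - √(-1 + o)
b(E, H) = E + H
O(p, s) = (-10 + 4*p)² (O(p, s) = (4*(p - 2) - 2)² = (4*(-2 + p) - 2)² = ((-8 + 4*p) - 2)² = (-10 + 4*p)²)
5*g(-1, -2) + O(-5, -4)*2 = 5*(3 - √(-1 - 1)) + (4*(-5 + 2*(-5))²)*2 = 5*(3 - √(-2)) + (4*(-5 - 10)²)*2 = 5*(3 - I*√2) + (4*(-15)²)*2 = 5*(3 - I*√2) + (4*225)*2 = (15 - 5*I*√2) + 900*2 = (15 - 5*I*√2) + 1800 = 1815 - 5*I*√2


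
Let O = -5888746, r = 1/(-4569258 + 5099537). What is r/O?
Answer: -1/3122678340134 ≈ -3.2024e-13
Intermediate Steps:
r = 1/530279 ≈ 1.8858e-6
r/O = (1/530279)/(-5888746) = (1/530279)*(-1/5888746) = -1/3122678340134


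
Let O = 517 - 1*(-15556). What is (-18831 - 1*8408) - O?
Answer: -43312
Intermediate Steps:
O = 16073 (O = 517 + 15556 = 16073)
(-18831 - 1*8408) - O = (-18831 - 1*8408) - 1*16073 = (-18831 - 8408) - 16073 = -27239 - 16073 = -43312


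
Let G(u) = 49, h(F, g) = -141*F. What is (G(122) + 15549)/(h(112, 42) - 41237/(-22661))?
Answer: -8220146/8321425 ≈ -0.98783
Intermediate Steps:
(G(122) + 15549)/(h(112, 42) - 41237/(-22661)) = (49 + 15549)/(-141*112 - 41237/(-22661)) = 15598/(-15792 - 41237*(-1/22661)) = 15598/(-15792 + 959/527) = 15598/(-8321425/527) = 15598*(-527/8321425) = -8220146/8321425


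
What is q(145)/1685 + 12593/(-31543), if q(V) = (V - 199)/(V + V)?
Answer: -3077636386/7706743475 ≈ -0.39934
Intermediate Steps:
q(V) = (-199 + V)/(2*V) (q(V) = (-199 + V)/((2*V)) = (-199 + V)*(1/(2*V)) = (-199 + V)/(2*V))
q(145)/1685 + 12593/(-31543) = ((½)*(-199 + 145)/145)/1685 + 12593/(-31543) = ((½)*(1/145)*(-54))*(1/1685) + 12593*(-1/31543) = -27/145*1/1685 - 12593/31543 = -27/244325 - 12593/31543 = -3077636386/7706743475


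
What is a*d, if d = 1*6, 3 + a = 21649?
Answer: 129876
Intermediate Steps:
a = 21646 (a = -3 + 21649 = 21646)
d = 6
a*d = 21646*6 = 129876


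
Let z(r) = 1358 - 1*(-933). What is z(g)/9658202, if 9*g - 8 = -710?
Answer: 2291/9658202 ≈ 0.00023721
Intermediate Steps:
g = -78 (g = 8/9 + (1/9)*(-710) = 8/9 - 710/9 = -78)
z(r) = 2291 (z(r) = 1358 + 933 = 2291)
z(g)/9658202 = 2291/9658202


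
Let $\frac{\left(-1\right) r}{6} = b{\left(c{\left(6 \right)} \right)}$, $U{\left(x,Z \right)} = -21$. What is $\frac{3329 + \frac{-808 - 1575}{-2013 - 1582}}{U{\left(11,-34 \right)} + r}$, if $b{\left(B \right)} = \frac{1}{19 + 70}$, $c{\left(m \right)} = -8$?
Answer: $- \frac{355114094}{2246875} \approx -158.05$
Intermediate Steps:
$b{\left(B \right)} = \frac{1}{89}$
$r = - \frac{6}{89}$ ($r = \left(-6\right) \frac{1}{89} = - \frac{6}{89} \approx -0.067416$)
$\frac{3329 + \frac{-808 - 1575}{-2013 - 1582}}{U{\left(11,-34 \right)} + r} = \frac{3329 + \frac{-808 - 1575}{-2013 - 1582}}{-21 - \frac{6}{89}} = \frac{3329 - \frac{2383}{-3595}}{- \frac{1875}{89}} = \left(3329 - - \frac{2383}{3595}\right) \left(- \frac{89}{1875}\right) = \left(3329 + \frac{2383}{3595}\right) \left(- \frac{89}{1875}\right) = \frac{11970138}{3595} \left(- \frac{89}{1875}\right) = - \frac{355114094}{2246875}$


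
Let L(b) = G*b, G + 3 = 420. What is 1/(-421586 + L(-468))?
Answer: -1/616742 ≈ -1.6214e-6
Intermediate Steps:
G = 417 (G = -3 + 420 = 417)
L(b) = 417*b
1/(-421586 + L(-468)) = 1/(-421586 + 417*(-468)) = 1/(-421586 - 195156) = 1/(-616742) = -1/616742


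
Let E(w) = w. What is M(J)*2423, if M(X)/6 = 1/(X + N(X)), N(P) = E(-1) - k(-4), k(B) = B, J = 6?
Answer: 4846/3 ≈ 1615.3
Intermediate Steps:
N(P) = 3 (N(P) = -1 - 1*(-4) = -1 + 4 = 3)
M(X) = 6/(3 + X) (M(X) = 6/(X + 3) = 6/(3 + X))
M(J)*2423 = (6/(3 + 6))*2423 = (6/9)*2423 = (6*(⅑))*2423 = (⅔)*2423 = 4846/3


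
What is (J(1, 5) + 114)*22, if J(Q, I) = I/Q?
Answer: 2618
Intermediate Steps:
(J(1, 5) + 114)*22 = (5/1 + 114)*22 = (5*1 + 114)*22 = (5 + 114)*22 = 119*22 = 2618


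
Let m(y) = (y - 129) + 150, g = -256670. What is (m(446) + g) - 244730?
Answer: -500933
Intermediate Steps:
m(y) = 21 + y (m(y) = (-129 + y) + 150 = 21 + y)
(m(446) + g) - 244730 = ((21 + 446) - 256670) - 244730 = (467 - 256670) - 244730 = -256203 - 244730 = -500933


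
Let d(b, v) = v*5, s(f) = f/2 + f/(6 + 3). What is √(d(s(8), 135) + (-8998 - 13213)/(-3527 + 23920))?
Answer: 2*√70065576038/20393 ≈ 25.960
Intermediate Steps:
s(f) = 11*f/18 (s(f) = f*(½) + f/9 = f/2 + f*(⅑) = f/2 + f/9 = 11*f/18)
d(b, v) = 5*v
√(d(s(8), 135) + (-8998 - 13213)/(-3527 + 23920)) = √(5*135 + (-8998 - 13213)/(-3527 + 23920)) = √(675 - 22211/20393) = √(13743064/20393) = 2*√70065576038/20393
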